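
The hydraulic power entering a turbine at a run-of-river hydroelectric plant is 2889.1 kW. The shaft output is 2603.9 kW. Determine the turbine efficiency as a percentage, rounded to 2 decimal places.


Turbine efficiency = (output power / input power) * 100
eta = (2603.9 / 2889.1) * 100
eta = 90.13%

90.13


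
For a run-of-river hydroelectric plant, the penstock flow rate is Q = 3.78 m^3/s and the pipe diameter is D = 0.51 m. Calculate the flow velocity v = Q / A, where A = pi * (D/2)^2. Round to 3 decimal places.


Compute pipe cross-sectional area:
  A = pi * (D/2)^2 = pi * (0.51/2)^2 = 0.2043 m^2
Calculate velocity:
  v = Q / A = 3.78 / 0.2043
  v = 18.504 m/s

18.504


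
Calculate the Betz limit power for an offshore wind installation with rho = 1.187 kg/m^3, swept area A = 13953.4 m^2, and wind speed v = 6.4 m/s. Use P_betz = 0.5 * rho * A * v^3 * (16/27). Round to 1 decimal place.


The Betz coefficient Cp_max = 16/27 = 0.5926
v^3 = 6.4^3 = 262.144
P_betz = 0.5 * rho * A * v^3 * Cp_max
P_betz = 0.5 * 1.187 * 13953.4 * 262.144 * 0.5926
P_betz = 1286461.8 W

1286461.8


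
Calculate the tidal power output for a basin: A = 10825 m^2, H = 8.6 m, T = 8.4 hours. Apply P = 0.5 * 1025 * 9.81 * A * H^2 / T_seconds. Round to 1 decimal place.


Convert period to seconds: T = 8.4 * 3600 = 30240.0 s
H^2 = 8.6^2 = 73.96
P = 0.5 * rho * g * A * H^2 / T
P = 0.5 * 1025 * 9.81 * 10825 * 73.96 / 30240.0
P = 133108.5 W

133108.5


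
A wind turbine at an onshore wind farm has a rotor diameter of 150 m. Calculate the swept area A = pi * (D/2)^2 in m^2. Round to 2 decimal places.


Compute the rotor radius:
  r = D / 2 = 150 / 2 = 75.0 m
Calculate swept area:
  A = pi * r^2 = pi * 75.0^2
  A = 17671.46 m^2

17671.46


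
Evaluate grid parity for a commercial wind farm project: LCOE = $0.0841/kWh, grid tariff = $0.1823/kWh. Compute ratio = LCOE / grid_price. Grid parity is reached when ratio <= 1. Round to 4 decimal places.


Compare LCOE to grid price:
  LCOE = $0.0841/kWh, Grid price = $0.1823/kWh
  Ratio = LCOE / grid_price = 0.0841 / 0.1823 = 0.4613
  Grid parity achieved (ratio <= 1)? yes

0.4613


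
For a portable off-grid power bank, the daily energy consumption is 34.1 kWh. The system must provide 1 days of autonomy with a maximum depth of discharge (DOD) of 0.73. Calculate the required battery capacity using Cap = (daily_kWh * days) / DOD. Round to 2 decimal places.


Total energy needed = daily * days = 34.1 * 1 = 34.1 kWh
Account for depth of discharge:
  Cap = total_energy / DOD = 34.1 / 0.73
  Cap = 46.71 kWh

46.71


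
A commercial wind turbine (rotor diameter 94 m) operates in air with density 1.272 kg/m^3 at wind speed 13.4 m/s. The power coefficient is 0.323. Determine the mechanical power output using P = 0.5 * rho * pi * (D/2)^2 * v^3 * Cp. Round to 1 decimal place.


Step 1 -- Compute swept area:
  A = pi * (D/2)^2 = pi * (94/2)^2 = 6939.78 m^2
Step 2 -- Apply wind power equation:
  P = 0.5 * rho * A * v^3 * Cp
  v^3 = 13.4^3 = 2406.104
  P = 0.5 * 1.272 * 6939.78 * 2406.104 * 0.323
  P = 3430201.4 W

3430201.4


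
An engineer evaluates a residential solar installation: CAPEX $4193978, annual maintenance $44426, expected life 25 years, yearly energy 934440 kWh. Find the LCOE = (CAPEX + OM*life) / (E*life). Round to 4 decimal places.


Total cost = CAPEX + OM * lifetime = 4193978 + 44426 * 25 = 4193978 + 1110650 = 5304628
Total generation = annual * lifetime = 934440 * 25 = 23361000 kWh
LCOE = 5304628 / 23361000
LCOE = 0.2271 $/kWh

0.2271


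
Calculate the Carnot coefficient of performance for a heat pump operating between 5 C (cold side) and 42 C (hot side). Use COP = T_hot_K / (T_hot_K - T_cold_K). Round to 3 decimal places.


Convert to Kelvin:
  T_hot = 42 + 273.15 = 315.15 K
  T_cold = 5 + 273.15 = 278.15 K
Apply Carnot COP formula:
  COP = T_hot_K / (T_hot_K - T_cold_K) = 315.15 / 37.0
  COP = 8.518

8.518


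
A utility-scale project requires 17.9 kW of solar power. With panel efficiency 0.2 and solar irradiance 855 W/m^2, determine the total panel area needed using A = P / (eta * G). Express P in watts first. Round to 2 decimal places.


Convert target power to watts: P = 17.9 * 1000 = 17900.0 W
Compute denominator: eta * G = 0.2 * 855 = 171.0
Required area A = P / (eta * G) = 17900.0 / 171.0
A = 104.68 m^2

104.68


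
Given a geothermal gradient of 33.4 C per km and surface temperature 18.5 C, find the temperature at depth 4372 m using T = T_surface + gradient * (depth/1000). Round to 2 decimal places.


Convert depth to km: 4372 / 1000 = 4.372 km
Temperature increase = gradient * depth_km = 33.4 * 4.372 = 146.02 C
Temperature at depth = T_surface + delta_T = 18.5 + 146.02
T = 164.52 C

164.52


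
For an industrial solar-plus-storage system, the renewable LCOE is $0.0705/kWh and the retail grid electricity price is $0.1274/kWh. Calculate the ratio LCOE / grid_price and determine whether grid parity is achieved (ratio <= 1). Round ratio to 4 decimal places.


Compare LCOE to grid price:
  LCOE = $0.0705/kWh, Grid price = $0.1274/kWh
  Ratio = LCOE / grid_price = 0.0705 / 0.1274 = 0.5534
  Grid parity achieved (ratio <= 1)? yes

0.5534


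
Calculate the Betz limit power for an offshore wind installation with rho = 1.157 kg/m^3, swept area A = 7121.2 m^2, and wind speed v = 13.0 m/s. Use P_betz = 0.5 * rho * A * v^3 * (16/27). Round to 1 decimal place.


The Betz coefficient Cp_max = 16/27 = 0.5926
v^3 = 13.0^3 = 2197.0
P_betz = 0.5 * rho * A * v^3 * Cp_max
P_betz = 0.5 * 1.157 * 7121.2 * 2197.0 * 0.5926
P_betz = 5363432.5 W

5363432.5


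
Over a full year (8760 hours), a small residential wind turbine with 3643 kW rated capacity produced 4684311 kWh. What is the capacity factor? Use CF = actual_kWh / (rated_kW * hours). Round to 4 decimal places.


Capacity factor = actual output / maximum possible output
Maximum possible = rated * hours = 3643 * 8760 = 31912680 kWh
CF = 4684311 / 31912680
CF = 0.1468

0.1468


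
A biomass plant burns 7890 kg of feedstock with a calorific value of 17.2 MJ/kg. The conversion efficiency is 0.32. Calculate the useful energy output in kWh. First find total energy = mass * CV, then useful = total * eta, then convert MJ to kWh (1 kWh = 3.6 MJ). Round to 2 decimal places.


Total energy = mass * CV = 7890 * 17.2 = 135708.0 MJ
Useful energy = total * eta = 135708.0 * 0.32 = 43426.56 MJ
Convert to kWh: 43426.56 / 3.6
Useful energy = 12062.93 kWh

12062.93


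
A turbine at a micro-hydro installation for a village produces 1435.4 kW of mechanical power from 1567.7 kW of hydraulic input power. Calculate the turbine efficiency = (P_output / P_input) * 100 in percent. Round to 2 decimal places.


Turbine efficiency = (output power / input power) * 100
eta = (1435.4 / 1567.7) * 100
eta = 91.56%

91.56


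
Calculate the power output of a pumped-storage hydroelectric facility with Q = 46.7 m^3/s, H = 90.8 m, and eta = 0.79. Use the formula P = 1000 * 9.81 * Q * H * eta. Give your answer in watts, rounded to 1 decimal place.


Apply the hydropower formula P = rho * g * Q * H * eta
rho * g = 1000 * 9.81 = 9810.0
P = 9810.0 * 46.7 * 90.8 * 0.79
P = 32862366.0 W

32862366.0


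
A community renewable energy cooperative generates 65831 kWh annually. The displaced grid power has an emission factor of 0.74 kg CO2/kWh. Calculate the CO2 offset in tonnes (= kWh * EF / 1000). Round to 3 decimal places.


CO2 offset in kg = generation * emission_factor
CO2 offset = 65831 * 0.74 = 48714.94 kg
Convert to tonnes:
  CO2 offset = 48714.94 / 1000 = 48.715 tonnes

48.715


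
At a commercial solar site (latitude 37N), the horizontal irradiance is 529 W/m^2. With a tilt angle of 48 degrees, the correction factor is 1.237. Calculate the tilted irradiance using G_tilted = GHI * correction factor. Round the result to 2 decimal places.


Identify the given values:
  GHI = 529 W/m^2, tilt correction factor = 1.237
Apply the formula G_tilted = GHI * factor:
  G_tilted = 529 * 1.237
  G_tilted = 654.37 W/m^2

654.37


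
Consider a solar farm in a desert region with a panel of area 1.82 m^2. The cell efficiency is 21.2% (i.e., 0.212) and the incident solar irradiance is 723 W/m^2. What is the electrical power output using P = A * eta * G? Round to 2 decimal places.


Use the solar power formula P = A * eta * G.
Given: A = 1.82 m^2, eta = 0.212, G = 723 W/m^2
P = 1.82 * 0.212 * 723
P = 278.96 W

278.96


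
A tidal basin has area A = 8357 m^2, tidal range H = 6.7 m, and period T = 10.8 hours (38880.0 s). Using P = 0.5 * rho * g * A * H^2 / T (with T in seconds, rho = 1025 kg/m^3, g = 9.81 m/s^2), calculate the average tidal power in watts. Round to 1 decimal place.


Convert period to seconds: T = 10.8 * 3600 = 38880.0 s
H^2 = 6.7^2 = 44.89
P = 0.5 * rho * g * A * H^2 / T
P = 0.5 * 1025 * 9.81 * 8357 * 44.89 / 38880.0
P = 48510.6 W

48510.6


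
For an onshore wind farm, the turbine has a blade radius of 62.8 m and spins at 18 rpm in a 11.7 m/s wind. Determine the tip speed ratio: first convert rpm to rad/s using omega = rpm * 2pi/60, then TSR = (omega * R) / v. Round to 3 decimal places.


Convert rotational speed to rad/s:
  omega = 18 * 2 * pi / 60 = 1.885 rad/s
Compute tip speed:
  v_tip = omega * R = 1.885 * 62.8 = 118.375 m/s
Tip speed ratio:
  TSR = v_tip / v_wind = 118.375 / 11.7 = 10.118

10.118


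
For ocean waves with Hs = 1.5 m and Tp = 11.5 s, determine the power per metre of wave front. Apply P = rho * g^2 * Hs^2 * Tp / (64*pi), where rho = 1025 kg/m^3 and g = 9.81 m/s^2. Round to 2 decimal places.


Apply wave power formula:
  g^2 = 9.81^2 = 96.2361
  Hs^2 = 1.5^2 = 2.25
  Numerator = rho * g^2 * Hs^2 * Tp = 1025 * 96.2361 * 2.25 * 11.5 = 2552361.81
  Denominator = 64 * pi = 201.0619
  P = 2552361.81 / 201.0619 = 12694.41 W/m

12694.41


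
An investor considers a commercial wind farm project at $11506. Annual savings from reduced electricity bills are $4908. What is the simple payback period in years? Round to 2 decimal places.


Simple payback period = initial cost / annual savings
Payback = 11506 / 4908
Payback = 2.34 years

2.34


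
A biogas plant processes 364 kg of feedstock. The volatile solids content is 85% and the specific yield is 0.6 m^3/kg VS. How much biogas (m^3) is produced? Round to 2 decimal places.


Compute volatile solids:
  VS = mass * VS_fraction = 364 * 0.85 = 309.4 kg
Calculate biogas volume:
  Biogas = VS * specific_yield = 309.4 * 0.6
  Biogas = 185.64 m^3

185.64


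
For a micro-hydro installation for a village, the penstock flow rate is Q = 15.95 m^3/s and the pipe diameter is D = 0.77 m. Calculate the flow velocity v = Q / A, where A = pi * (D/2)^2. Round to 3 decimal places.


Compute pipe cross-sectional area:
  A = pi * (D/2)^2 = pi * (0.77/2)^2 = 0.4657 m^2
Calculate velocity:
  v = Q / A = 15.95 / 0.4657
  v = 34.252 m/s

34.252


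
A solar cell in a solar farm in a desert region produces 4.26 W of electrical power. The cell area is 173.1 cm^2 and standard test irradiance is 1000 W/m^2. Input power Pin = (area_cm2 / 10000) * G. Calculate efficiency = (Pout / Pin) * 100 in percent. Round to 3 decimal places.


First compute the input power:
  Pin = area_cm2 / 10000 * G = 173.1 / 10000 * 1000 = 17.31 W
Then compute efficiency:
  Efficiency = (Pout / Pin) * 100 = (4.26 / 17.31) * 100
  Efficiency = 24.610%

24.610


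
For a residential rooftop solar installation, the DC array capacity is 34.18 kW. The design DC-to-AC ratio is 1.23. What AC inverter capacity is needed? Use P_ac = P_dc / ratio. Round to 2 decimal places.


The inverter AC capacity is determined by the DC/AC ratio.
Given: P_dc = 34.18 kW, DC/AC ratio = 1.23
P_ac = P_dc / ratio = 34.18 / 1.23
P_ac = 27.79 kW

27.79


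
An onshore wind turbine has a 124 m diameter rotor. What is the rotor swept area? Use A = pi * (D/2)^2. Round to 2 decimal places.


Compute the rotor radius:
  r = D / 2 = 124 / 2 = 62.0 m
Calculate swept area:
  A = pi * r^2 = pi * 62.0^2
  A = 12076.28 m^2

12076.28


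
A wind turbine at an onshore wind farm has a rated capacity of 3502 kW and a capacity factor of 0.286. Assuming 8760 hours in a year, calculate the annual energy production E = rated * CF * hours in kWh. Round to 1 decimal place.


Annual energy = rated_kW * capacity_factor * hours_per_year
Given: P_rated = 3502 kW, CF = 0.286, hours = 8760
E = 3502 * 0.286 * 8760
E = 8773770.7 kWh

8773770.7


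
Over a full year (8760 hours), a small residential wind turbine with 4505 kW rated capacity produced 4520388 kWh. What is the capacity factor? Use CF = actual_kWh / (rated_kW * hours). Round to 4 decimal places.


Capacity factor = actual output / maximum possible output
Maximum possible = rated * hours = 4505 * 8760 = 39463800 kWh
CF = 4520388 / 39463800
CF = 0.1145

0.1145


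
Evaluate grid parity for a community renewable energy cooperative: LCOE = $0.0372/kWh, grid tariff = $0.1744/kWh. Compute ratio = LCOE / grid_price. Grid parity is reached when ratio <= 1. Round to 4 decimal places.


Compare LCOE to grid price:
  LCOE = $0.0372/kWh, Grid price = $0.1744/kWh
  Ratio = LCOE / grid_price = 0.0372 / 0.1744 = 0.2133
  Grid parity achieved (ratio <= 1)? yes

0.2133


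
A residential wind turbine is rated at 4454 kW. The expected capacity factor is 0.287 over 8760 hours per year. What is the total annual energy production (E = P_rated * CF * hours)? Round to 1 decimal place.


Annual energy = rated_kW * capacity_factor * hours_per_year
Given: P_rated = 4454 kW, CF = 0.287, hours = 8760
E = 4454 * 0.287 * 8760
E = 11197890.5 kWh

11197890.5


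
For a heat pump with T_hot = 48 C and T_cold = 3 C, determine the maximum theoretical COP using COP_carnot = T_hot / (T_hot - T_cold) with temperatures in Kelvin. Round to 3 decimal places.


Convert to Kelvin:
  T_hot = 48 + 273.15 = 321.15 K
  T_cold = 3 + 273.15 = 276.15 K
Apply Carnot COP formula:
  COP = T_hot_K / (T_hot_K - T_cold_K) = 321.15 / 45.0
  COP = 7.137

7.137


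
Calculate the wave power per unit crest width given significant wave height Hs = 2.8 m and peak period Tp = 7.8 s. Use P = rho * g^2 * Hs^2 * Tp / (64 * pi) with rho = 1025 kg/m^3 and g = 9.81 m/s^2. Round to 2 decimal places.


Apply wave power formula:
  g^2 = 9.81^2 = 96.2361
  Hs^2 = 2.8^2 = 7.84
  Numerator = rho * g^2 * Hs^2 * Tp = 1025 * 96.2361 * 7.84 * 7.8 = 6032155.74
  Denominator = 64 * pi = 201.0619
  P = 6032155.74 / 201.0619 = 30001.48 W/m

30001.48


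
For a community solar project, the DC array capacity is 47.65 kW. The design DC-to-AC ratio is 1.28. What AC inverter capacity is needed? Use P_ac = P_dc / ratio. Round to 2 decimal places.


The inverter AC capacity is determined by the DC/AC ratio.
Given: P_dc = 47.65 kW, DC/AC ratio = 1.28
P_ac = P_dc / ratio = 47.65 / 1.28
P_ac = 37.23 kW

37.23


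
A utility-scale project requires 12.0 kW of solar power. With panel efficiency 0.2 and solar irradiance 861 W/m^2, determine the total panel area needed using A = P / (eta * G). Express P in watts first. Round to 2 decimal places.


Convert target power to watts: P = 12.0 * 1000 = 12000.0 W
Compute denominator: eta * G = 0.2 * 861 = 172.2
Required area A = P / (eta * G) = 12000.0 / 172.2
A = 69.69 m^2

69.69


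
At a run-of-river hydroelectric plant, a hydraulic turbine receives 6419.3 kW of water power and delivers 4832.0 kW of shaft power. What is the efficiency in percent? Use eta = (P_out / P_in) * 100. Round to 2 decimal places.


Turbine efficiency = (output power / input power) * 100
eta = (4832.0 / 6419.3) * 100
eta = 75.27%

75.27


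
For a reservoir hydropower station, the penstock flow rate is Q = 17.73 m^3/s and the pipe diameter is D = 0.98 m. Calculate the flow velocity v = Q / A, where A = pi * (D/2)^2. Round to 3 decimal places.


Compute pipe cross-sectional area:
  A = pi * (D/2)^2 = pi * (0.98/2)^2 = 0.7543 m^2
Calculate velocity:
  v = Q / A = 17.73 / 0.7543
  v = 23.505 m/s

23.505


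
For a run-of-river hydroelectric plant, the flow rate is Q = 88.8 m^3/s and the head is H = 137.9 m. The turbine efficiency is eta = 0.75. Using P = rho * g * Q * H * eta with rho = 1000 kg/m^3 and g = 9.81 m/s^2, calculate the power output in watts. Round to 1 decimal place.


Apply the hydropower formula P = rho * g * Q * H * eta
rho * g = 1000 * 9.81 = 9810.0
P = 9810.0 * 88.8 * 137.9 * 0.75
P = 90096413.4 W

90096413.4


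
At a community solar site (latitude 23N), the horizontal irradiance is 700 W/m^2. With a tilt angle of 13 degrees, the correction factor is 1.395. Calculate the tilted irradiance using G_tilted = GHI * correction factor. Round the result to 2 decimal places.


Identify the given values:
  GHI = 700 W/m^2, tilt correction factor = 1.395
Apply the formula G_tilted = GHI * factor:
  G_tilted = 700 * 1.395
  G_tilted = 976.50 W/m^2

976.50


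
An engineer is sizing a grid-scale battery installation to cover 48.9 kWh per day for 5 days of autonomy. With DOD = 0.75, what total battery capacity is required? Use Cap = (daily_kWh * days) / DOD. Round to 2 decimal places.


Total energy needed = daily * days = 48.9 * 5 = 244.5 kWh
Account for depth of discharge:
  Cap = total_energy / DOD = 244.5 / 0.75
  Cap = 326.00 kWh

326.00


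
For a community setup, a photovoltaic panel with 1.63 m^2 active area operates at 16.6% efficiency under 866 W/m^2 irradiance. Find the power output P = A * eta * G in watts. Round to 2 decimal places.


Use the solar power formula P = A * eta * G.
Given: A = 1.63 m^2, eta = 0.166, G = 866 W/m^2
P = 1.63 * 0.166 * 866
P = 234.32 W

234.32


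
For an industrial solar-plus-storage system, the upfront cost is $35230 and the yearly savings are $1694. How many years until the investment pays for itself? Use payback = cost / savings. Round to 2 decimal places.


Simple payback period = initial cost / annual savings
Payback = 35230 / 1694
Payback = 20.80 years

20.80


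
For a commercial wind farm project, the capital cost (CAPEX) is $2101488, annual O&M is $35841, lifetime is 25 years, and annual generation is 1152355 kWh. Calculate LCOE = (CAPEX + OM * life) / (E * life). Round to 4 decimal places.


Total cost = CAPEX + OM * lifetime = 2101488 + 35841 * 25 = 2101488 + 896025 = 2997513
Total generation = annual * lifetime = 1152355 * 25 = 28808875 kWh
LCOE = 2997513 / 28808875
LCOE = 0.1040 $/kWh

0.1040


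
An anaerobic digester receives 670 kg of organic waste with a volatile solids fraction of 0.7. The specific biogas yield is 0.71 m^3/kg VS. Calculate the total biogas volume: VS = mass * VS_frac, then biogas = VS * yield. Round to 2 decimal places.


Compute volatile solids:
  VS = mass * VS_fraction = 670 * 0.7 = 469.0 kg
Calculate biogas volume:
  Biogas = VS * specific_yield = 469.0 * 0.71
  Biogas = 332.99 m^3

332.99


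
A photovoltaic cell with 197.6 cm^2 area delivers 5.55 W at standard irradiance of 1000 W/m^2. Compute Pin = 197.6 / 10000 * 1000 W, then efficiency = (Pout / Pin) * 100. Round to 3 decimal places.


First compute the input power:
  Pin = area_cm2 / 10000 * G = 197.6 / 10000 * 1000 = 19.76 W
Then compute efficiency:
  Efficiency = (Pout / Pin) * 100 = (5.55 / 19.76) * 100
  Efficiency = 28.087%

28.087


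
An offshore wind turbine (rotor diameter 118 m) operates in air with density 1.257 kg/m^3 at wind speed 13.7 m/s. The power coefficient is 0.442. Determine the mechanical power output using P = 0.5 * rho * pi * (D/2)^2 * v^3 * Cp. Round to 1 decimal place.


Step 1 -- Compute swept area:
  A = pi * (D/2)^2 = pi * (118/2)^2 = 10935.88 m^2
Step 2 -- Apply wind power equation:
  P = 0.5 * rho * A * v^3 * Cp
  v^3 = 13.7^3 = 2571.353
  P = 0.5 * 1.257 * 10935.88 * 2571.353 * 0.442
  P = 7811656.7 W

7811656.7


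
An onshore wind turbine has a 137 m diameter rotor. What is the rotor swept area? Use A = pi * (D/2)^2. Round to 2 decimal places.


Compute the rotor radius:
  r = D / 2 = 137 / 2 = 68.5 m
Calculate swept area:
  A = pi * r^2 = pi * 68.5^2
  A = 14741.14 m^2

14741.14


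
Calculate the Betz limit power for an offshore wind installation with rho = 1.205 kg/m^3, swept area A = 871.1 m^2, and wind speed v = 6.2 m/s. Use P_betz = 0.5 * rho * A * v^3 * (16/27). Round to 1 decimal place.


The Betz coefficient Cp_max = 16/27 = 0.5926
v^3 = 6.2^3 = 238.328
P_betz = 0.5 * rho * A * v^3 * Cp_max
P_betz = 0.5 * 1.205 * 871.1 * 238.328 * 0.5926
P_betz = 74123.6 W

74123.6


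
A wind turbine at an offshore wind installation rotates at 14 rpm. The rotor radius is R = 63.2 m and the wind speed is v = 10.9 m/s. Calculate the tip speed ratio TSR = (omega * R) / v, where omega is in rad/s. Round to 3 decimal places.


Convert rotational speed to rad/s:
  omega = 14 * 2 * pi / 60 = 1.4661 rad/s
Compute tip speed:
  v_tip = omega * R = 1.4661 * 63.2 = 92.656 m/s
Tip speed ratio:
  TSR = v_tip / v_wind = 92.656 / 10.9 = 8.501

8.501


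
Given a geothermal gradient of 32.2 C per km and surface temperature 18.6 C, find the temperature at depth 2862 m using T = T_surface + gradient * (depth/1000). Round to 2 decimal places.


Convert depth to km: 2862 / 1000 = 2.862 km
Temperature increase = gradient * depth_km = 32.2 * 2.862 = 92.16 C
Temperature at depth = T_surface + delta_T = 18.6 + 92.16
T = 110.76 C

110.76


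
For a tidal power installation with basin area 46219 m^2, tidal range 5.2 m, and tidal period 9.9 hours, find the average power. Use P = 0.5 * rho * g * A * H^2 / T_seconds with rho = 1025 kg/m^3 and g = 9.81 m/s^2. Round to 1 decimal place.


Convert period to seconds: T = 9.9 * 3600 = 35640.0 s
H^2 = 5.2^2 = 27.04
P = 0.5 * rho * g * A * H^2 / T
P = 0.5 * 1025 * 9.81 * 46219 * 27.04 / 35640.0
P = 176300.0 W

176300.0


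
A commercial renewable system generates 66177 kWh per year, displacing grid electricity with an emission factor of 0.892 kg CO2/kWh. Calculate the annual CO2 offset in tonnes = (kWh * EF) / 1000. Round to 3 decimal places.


CO2 offset in kg = generation * emission_factor
CO2 offset = 66177 * 0.892 = 59029.88 kg
Convert to tonnes:
  CO2 offset = 59029.88 / 1000 = 59.030 tonnes

59.030


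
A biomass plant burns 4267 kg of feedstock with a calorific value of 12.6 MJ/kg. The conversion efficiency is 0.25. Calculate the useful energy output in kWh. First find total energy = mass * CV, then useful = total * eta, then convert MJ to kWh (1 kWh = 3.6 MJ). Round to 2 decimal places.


Total energy = mass * CV = 4267 * 12.6 = 53764.2 MJ
Useful energy = total * eta = 53764.2 * 0.25 = 13441.05 MJ
Convert to kWh: 13441.05 / 3.6
Useful energy = 3733.63 kWh

3733.63


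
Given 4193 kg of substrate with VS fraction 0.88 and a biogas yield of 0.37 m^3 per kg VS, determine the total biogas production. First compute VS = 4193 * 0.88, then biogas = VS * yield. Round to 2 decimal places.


Compute volatile solids:
  VS = mass * VS_fraction = 4193 * 0.88 = 3689.84 kg
Calculate biogas volume:
  Biogas = VS * specific_yield = 3689.84 * 0.37
  Biogas = 1365.24 m^3

1365.24


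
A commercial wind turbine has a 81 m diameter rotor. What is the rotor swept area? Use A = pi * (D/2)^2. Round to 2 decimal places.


Compute the rotor radius:
  r = D / 2 = 81 / 2 = 40.5 m
Calculate swept area:
  A = pi * r^2 = pi * 40.5^2
  A = 5153.00 m^2

5153.00


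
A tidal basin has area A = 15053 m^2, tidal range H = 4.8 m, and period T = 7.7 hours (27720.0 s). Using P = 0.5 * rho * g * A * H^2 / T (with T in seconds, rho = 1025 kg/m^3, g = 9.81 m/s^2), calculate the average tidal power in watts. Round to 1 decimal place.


Convert period to seconds: T = 7.7 * 3600 = 27720.0 s
H^2 = 4.8^2 = 23.04
P = 0.5 * rho * g * A * H^2 / T
P = 0.5 * 1025 * 9.81 * 15053 * 23.04 / 27720.0
P = 62903.6 W

62903.6


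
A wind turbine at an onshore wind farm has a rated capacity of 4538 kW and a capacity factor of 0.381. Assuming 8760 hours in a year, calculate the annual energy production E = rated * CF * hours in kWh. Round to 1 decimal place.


Annual energy = rated_kW * capacity_factor * hours_per_year
Given: P_rated = 4538 kW, CF = 0.381, hours = 8760
E = 4538 * 0.381 * 8760
E = 15145847.3 kWh

15145847.3


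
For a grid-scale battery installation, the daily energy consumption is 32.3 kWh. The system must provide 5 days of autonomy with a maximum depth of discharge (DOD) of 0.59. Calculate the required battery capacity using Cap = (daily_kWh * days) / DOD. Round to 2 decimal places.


Total energy needed = daily * days = 32.3 * 5 = 161.5 kWh
Account for depth of discharge:
  Cap = total_energy / DOD = 161.5 / 0.59
  Cap = 273.73 kWh

273.73


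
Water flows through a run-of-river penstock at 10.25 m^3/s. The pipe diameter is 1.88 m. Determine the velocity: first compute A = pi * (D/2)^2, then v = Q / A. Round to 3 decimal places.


Compute pipe cross-sectional area:
  A = pi * (D/2)^2 = pi * (1.88/2)^2 = 2.7759 m^2
Calculate velocity:
  v = Q / A = 10.25 / 2.7759
  v = 3.692 m/s

3.692


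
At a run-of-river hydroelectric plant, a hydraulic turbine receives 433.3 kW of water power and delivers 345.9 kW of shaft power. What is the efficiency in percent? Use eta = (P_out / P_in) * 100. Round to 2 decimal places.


Turbine efficiency = (output power / input power) * 100
eta = (345.9 / 433.3) * 100
eta = 79.83%

79.83


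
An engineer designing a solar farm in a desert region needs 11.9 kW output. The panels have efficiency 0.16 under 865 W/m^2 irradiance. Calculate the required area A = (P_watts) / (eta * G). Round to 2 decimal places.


Convert target power to watts: P = 11.9 * 1000 = 11900.0 W
Compute denominator: eta * G = 0.16 * 865 = 138.4
Required area A = P / (eta * G) = 11900.0 / 138.4
A = 85.98 m^2

85.98


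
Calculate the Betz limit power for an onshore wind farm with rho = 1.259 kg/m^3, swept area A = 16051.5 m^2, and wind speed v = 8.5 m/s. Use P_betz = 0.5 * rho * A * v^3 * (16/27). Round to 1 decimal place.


The Betz coefficient Cp_max = 16/27 = 0.5926
v^3 = 8.5^3 = 614.125
P_betz = 0.5 * rho * A * v^3 * Cp_max
P_betz = 0.5 * 1.259 * 16051.5 * 614.125 * 0.5926
P_betz = 3677260.1 W

3677260.1


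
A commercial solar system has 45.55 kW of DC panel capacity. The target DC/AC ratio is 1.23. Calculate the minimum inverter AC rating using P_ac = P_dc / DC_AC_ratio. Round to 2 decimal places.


The inverter AC capacity is determined by the DC/AC ratio.
Given: P_dc = 45.55 kW, DC/AC ratio = 1.23
P_ac = P_dc / ratio = 45.55 / 1.23
P_ac = 37.03 kW

37.03


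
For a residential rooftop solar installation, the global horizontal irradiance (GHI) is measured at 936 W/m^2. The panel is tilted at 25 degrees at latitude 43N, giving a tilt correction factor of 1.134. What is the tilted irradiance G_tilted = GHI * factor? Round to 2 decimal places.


Identify the given values:
  GHI = 936 W/m^2, tilt correction factor = 1.134
Apply the formula G_tilted = GHI * factor:
  G_tilted = 936 * 1.134
  G_tilted = 1061.42 W/m^2

1061.42


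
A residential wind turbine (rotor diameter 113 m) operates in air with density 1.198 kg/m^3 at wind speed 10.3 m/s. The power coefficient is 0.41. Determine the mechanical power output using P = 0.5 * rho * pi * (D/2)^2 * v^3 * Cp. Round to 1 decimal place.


Step 1 -- Compute swept area:
  A = pi * (D/2)^2 = pi * (113/2)^2 = 10028.75 m^2
Step 2 -- Apply wind power equation:
  P = 0.5 * rho * A * v^3 * Cp
  v^3 = 10.3^3 = 1092.727
  P = 0.5 * 1.198 * 10028.75 * 1092.727 * 0.41
  P = 2691343.4 W

2691343.4


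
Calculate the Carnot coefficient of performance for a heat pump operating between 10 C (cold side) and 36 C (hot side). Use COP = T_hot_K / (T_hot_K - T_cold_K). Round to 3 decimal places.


Convert to Kelvin:
  T_hot = 36 + 273.15 = 309.15 K
  T_cold = 10 + 273.15 = 283.15 K
Apply Carnot COP formula:
  COP = T_hot_K / (T_hot_K - T_cold_K) = 309.15 / 26.0
  COP = 11.890

11.890


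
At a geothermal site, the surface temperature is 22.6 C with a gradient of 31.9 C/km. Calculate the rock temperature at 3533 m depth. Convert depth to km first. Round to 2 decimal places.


Convert depth to km: 3533 / 1000 = 3.533 km
Temperature increase = gradient * depth_km = 31.9 * 3.533 = 112.7 C
Temperature at depth = T_surface + delta_T = 22.6 + 112.7
T = 135.30 C

135.30


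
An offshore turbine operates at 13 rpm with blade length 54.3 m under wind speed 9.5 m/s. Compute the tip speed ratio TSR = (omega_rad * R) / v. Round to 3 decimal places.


Convert rotational speed to rad/s:
  omega = 13 * 2 * pi / 60 = 1.3614 rad/s
Compute tip speed:
  v_tip = omega * R = 1.3614 * 54.3 = 73.922 m/s
Tip speed ratio:
  TSR = v_tip / v_wind = 73.922 / 9.5 = 7.781

7.781


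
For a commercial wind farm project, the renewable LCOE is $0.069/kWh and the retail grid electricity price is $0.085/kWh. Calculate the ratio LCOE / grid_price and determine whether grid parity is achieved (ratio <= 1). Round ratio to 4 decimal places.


Compare LCOE to grid price:
  LCOE = $0.069/kWh, Grid price = $0.085/kWh
  Ratio = LCOE / grid_price = 0.069 / 0.085 = 0.8118
  Grid parity achieved (ratio <= 1)? yes

0.8118


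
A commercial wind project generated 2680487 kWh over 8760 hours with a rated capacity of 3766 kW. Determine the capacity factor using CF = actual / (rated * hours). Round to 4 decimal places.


Capacity factor = actual output / maximum possible output
Maximum possible = rated * hours = 3766 * 8760 = 32990160 kWh
CF = 2680487 / 32990160
CF = 0.0813

0.0813


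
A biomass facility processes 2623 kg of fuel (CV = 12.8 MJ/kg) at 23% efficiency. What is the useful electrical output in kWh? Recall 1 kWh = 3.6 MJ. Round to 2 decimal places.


Total energy = mass * CV = 2623 * 12.8 = 33574.4 MJ
Useful energy = total * eta = 33574.4 * 0.23 = 7722.11 MJ
Convert to kWh: 7722.11 / 3.6
Useful energy = 2145.03 kWh

2145.03


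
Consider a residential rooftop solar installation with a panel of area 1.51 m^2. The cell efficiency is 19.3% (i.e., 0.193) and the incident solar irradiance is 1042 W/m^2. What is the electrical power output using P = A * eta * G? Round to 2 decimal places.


Use the solar power formula P = A * eta * G.
Given: A = 1.51 m^2, eta = 0.193, G = 1042 W/m^2
P = 1.51 * 0.193 * 1042
P = 303.67 W

303.67


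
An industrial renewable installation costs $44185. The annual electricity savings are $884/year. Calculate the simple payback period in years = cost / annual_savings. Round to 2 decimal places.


Simple payback period = initial cost / annual savings
Payback = 44185 / 884
Payback = 49.98 years

49.98


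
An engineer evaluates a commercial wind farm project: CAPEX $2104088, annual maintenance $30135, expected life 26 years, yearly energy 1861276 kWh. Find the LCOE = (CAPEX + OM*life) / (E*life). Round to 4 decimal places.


Total cost = CAPEX + OM * lifetime = 2104088 + 30135 * 26 = 2104088 + 783510 = 2887598
Total generation = annual * lifetime = 1861276 * 26 = 48393176 kWh
LCOE = 2887598 / 48393176
LCOE = 0.0597 $/kWh

0.0597


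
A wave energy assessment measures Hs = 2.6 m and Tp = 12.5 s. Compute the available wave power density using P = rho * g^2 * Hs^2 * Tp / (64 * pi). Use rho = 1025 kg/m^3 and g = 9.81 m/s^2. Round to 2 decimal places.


Apply wave power formula:
  g^2 = 9.81^2 = 96.2361
  Hs^2 = 2.6^2 = 6.76
  Numerator = rho * g^2 * Hs^2 * Tp = 1025 * 96.2361 * 6.76 * 12.5 = 8335249.21
  Denominator = 64 * pi = 201.0619
  P = 8335249.21 / 201.0619 = 41456.13 W/m

41456.13


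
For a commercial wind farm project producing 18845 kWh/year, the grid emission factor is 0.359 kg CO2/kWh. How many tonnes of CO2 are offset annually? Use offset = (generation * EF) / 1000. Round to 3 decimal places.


CO2 offset in kg = generation * emission_factor
CO2 offset = 18845 * 0.359 = 6765.36 kg
Convert to tonnes:
  CO2 offset = 6765.36 / 1000 = 6.765 tonnes

6.765


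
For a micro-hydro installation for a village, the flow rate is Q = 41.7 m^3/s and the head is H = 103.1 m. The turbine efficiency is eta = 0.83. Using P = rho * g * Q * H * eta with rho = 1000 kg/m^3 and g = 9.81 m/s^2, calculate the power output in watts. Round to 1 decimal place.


Apply the hydropower formula P = rho * g * Q * H * eta
rho * g = 1000 * 9.81 = 9810.0
P = 9810.0 * 41.7 * 103.1 * 0.83
P = 35005946.1 W

35005946.1


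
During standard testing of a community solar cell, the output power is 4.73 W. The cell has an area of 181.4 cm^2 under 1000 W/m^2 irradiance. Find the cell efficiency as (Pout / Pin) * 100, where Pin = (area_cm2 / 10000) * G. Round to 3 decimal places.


First compute the input power:
  Pin = area_cm2 / 10000 * G = 181.4 / 10000 * 1000 = 18.14 W
Then compute efficiency:
  Efficiency = (Pout / Pin) * 100 = (4.73 / 18.14) * 100
  Efficiency = 26.075%

26.075


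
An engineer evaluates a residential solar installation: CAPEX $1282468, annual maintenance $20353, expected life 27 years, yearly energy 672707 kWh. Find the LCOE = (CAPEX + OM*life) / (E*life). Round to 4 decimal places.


Total cost = CAPEX + OM * lifetime = 1282468 + 20353 * 27 = 1282468 + 549531 = 1831999
Total generation = annual * lifetime = 672707 * 27 = 18163089 kWh
LCOE = 1831999 / 18163089
LCOE = 0.1009 $/kWh

0.1009


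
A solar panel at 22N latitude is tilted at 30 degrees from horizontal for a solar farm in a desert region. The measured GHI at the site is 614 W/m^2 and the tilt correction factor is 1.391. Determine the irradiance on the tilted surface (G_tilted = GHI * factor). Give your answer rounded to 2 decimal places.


Identify the given values:
  GHI = 614 W/m^2, tilt correction factor = 1.391
Apply the formula G_tilted = GHI * factor:
  G_tilted = 614 * 1.391
  G_tilted = 854.07 W/m^2

854.07


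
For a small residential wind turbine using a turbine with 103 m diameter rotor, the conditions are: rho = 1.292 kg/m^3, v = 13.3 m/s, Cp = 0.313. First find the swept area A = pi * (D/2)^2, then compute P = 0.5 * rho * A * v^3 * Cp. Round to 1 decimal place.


Step 1 -- Compute swept area:
  A = pi * (D/2)^2 = pi * (103/2)^2 = 8332.29 m^2
Step 2 -- Apply wind power equation:
  P = 0.5 * rho * A * v^3 * Cp
  v^3 = 13.3^3 = 2352.637
  P = 0.5 * 1.292 * 8332.29 * 2352.637 * 0.313
  P = 3963657.4 W

3963657.4


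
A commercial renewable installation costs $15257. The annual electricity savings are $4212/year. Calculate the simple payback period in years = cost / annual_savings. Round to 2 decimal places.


Simple payback period = initial cost / annual savings
Payback = 15257 / 4212
Payback = 3.62 years

3.62


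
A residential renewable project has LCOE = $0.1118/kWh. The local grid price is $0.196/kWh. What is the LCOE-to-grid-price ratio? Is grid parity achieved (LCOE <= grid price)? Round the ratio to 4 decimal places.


Compare LCOE to grid price:
  LCOE = $0.1118/kWh, Grid price = $0.196/kWh
  Ratio = LCOE / grid_price = 0.1118 / 0.196 = 0.5704
  Grid parity achieved (ratio <= 1)? yes

0.5704


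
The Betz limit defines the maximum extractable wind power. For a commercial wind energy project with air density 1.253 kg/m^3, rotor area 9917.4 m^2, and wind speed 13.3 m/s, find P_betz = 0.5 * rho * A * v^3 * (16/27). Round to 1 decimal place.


The Betz coefficient Cp_max = 16/27 = 0.5926
v^3 = 13.3^3 = 2352.637
P_betz = 0.5 * rho * A * v^3 * Cp_max
P_betz = 0.5 * 1.253 * 9917.4 * 2352.637 * 0.5926
P_betz = 8662236.7 W

8662236.7


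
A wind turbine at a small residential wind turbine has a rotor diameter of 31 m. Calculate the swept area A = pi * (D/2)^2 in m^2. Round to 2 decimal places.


Compute the rotor radius:
  r = D / 2 = 31 / 2 = 15.5 m
Calculate swept area:
  A = pi * r^2 = pi * 15.5^2
  A = 754.77 m^2

754.77


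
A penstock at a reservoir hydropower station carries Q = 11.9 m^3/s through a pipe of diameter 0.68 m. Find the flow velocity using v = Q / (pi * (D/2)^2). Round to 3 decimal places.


Compute pipe cross-sectional area:
  A = pi * (D/2)^2 = pi * (0.68/2)^2 = 0.3632 m^2
Calculate velocity:
  v = Q / A = 11.9 / 0.3632
  v = 32.767 m/s

32.767


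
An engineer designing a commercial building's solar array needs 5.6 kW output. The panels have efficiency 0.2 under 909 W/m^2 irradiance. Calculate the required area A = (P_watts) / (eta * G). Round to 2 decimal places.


Convert target power to watts: P = 5.6 * 1000 = 5600.0 W
Compute denominator: eta * G = 0.2 * 909 = 181.8
Required area A = P / (eta * G) = 5600.0 / 181.8
A = 30.80 m^2

30.80


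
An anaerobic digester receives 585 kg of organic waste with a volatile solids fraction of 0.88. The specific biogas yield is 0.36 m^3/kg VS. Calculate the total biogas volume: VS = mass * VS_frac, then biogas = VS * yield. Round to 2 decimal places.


Compute volatile solids:
  VS = mass * VS_fraction = 585 * 0.88 = 514.8 kg
Calculate biogas volume:
  Biogas = VS * specific_yield = 514.8 * 0.36
  Biogas = 185.33 m^3

185.33


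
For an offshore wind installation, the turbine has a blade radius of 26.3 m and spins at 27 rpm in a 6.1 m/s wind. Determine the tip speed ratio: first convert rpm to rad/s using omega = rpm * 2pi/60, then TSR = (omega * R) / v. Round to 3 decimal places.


Convert rotational speed to rad/s:
  omega = 27 * 2 * pi / 60 = 2.8274 rad/s
Compute tip speed:
  v_tip = omega * R = 2.8274 * 26.3 = 74.361 m/s
Tip speed ratio:
  TSR = v_tip / v_wind = 74.361 / 6.1 = 12.190

12.190


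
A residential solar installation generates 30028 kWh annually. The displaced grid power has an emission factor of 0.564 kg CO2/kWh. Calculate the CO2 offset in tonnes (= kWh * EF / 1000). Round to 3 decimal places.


CO2 offset in kg = generation * emission_factor
CO2 offset = 30028 * 0.564 = 16935.79 kg
Convert to tonnes:
  CO2 offset = 16935.79 / 1000 = 16.936 tonnes

16.936


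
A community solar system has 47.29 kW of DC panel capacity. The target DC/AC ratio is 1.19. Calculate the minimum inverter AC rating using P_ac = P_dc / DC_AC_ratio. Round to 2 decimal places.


The inverter AC capacity is determined by the DC/AC ratio.
Given: P_dc = 47.29 kW, DC/AC ratio = 1.19
P_ac = P_dc / ratio = 47.29 / 1.19
P_ac = 39.74 kW

39.74


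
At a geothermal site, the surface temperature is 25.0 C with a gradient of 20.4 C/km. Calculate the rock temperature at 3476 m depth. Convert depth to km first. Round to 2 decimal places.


Convert depth to km: 3476 / 1000 = 3.476 km
Temperature increase = gradient * depth_km = 20.4 * 3.476 = 70.91 C
Temperature at depth = T_surface + delta_T = 25.0 + 70.91
T = 95.91 C

95.91


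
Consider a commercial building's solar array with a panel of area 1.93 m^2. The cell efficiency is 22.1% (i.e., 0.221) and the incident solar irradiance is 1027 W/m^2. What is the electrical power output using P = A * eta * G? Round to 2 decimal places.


Use the solar power formula P = A * eta * G.
Given: A = 1.93 m^2, eta = 0.221, G = 1027 W/m^2
P = 1.93 * 0.221 * 1027
P = 438.05 W

438.05


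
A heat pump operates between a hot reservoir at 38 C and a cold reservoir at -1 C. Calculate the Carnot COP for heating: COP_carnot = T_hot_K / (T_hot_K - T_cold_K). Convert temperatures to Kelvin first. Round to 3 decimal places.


Convert to Kelvin:
  T_hot = 38 + 273.15 = 311.15 K
  T_cold = -1 + 273.15 = 272.15 K
Apply Carnot COP formula:
  COP = T_hot_K / (T_hot_K - T_cold_K) = 311.15 / 39.0
  COP = 7.978

7.978


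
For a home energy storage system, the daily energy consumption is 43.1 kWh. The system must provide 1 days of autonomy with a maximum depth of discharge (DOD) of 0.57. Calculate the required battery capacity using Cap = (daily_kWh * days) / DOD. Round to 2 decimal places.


Total energy needed = daily * days = 43.1 * 1 = 43.1 kWh
Account for depth of discharge:
  Cap = total_energy / DOD = 43.1 / 0.57
  Cap = 75.61 kWh

75.61


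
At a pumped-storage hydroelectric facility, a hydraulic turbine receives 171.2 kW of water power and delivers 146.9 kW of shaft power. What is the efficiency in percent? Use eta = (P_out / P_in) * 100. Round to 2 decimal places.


Turbine efficiency = (output power / input power) * 100
eta = (146.9 / 171.2) * 100
eta = 85.81%

85.81
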